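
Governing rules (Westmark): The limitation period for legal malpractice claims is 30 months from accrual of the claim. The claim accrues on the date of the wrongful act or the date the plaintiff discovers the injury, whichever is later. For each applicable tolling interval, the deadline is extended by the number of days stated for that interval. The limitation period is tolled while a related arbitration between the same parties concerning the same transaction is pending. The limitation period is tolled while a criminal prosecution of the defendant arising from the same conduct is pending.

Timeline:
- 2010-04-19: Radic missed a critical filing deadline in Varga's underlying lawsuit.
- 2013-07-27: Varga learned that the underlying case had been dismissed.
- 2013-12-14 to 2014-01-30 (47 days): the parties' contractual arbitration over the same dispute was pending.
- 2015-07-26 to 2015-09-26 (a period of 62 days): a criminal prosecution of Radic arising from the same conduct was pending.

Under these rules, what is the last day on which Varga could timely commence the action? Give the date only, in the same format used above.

2016-05-15

Taking the later of the act (2010-04-19) and discovery (2013-07-27), the claim accrued on 2013-07-27.
Adding the 30 months base period to 2013-07-27 gives a deadline of 2016-01-27, before any tolling.
The period was tolled for 47 days by the pending related arbitration (2013-12-14 to 2014-01-30), pushing the deadline to 2016-03-14.
The pending criminal prosecution from 2015-07-26 to 2015-09-26 tolled the period for 62 days, extending the deadline to 2016-05-15.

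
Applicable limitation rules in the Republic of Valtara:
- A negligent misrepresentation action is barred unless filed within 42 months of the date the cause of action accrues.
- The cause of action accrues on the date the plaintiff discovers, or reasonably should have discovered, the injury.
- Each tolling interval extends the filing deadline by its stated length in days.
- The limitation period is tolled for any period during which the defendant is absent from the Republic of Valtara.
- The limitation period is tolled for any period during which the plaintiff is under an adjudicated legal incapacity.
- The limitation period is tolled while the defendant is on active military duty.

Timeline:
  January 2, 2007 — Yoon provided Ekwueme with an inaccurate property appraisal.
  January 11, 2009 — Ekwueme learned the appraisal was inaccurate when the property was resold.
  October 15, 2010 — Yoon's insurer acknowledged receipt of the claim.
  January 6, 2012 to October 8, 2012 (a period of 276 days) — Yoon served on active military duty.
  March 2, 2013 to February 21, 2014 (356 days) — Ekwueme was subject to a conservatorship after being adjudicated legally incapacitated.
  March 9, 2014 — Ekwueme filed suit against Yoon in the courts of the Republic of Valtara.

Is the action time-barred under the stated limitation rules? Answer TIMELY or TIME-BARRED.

TIMELY

The claim did not accrue until Ekwueme discovered the injury on January 11, 2009; the January 2, 2007 act date does not start the clock under the stated rule.
Adding the 42 months base period to January 11, 2009 gives a deadline of July 11, 2012, before any tolling.
The period was tolled for 276 days by the defendant's active military service (January 6, 2012 to October 8, 2012), pushing the deadline to April 13, 2013.
The plaintiff's legal incapacity from March 2, 2013 to February 21, 2014 tolled the period for 356 days, extending the deadline to April 4, 2014.
None of the other events listed affects the running of the period under the stated rules.
The March 9, 2014 filing precedes the April 4, 2014 deadline; the claim is timely.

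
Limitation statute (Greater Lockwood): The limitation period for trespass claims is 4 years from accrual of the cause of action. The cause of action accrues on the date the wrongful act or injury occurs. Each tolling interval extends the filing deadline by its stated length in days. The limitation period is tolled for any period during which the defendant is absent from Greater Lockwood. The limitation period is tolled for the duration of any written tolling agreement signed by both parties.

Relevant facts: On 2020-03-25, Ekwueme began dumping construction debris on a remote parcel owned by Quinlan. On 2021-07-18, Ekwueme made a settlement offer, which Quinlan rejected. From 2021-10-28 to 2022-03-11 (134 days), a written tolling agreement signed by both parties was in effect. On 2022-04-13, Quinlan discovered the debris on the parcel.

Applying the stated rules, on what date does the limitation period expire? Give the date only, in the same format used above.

2024-08-06

Because the rule ties accrual to occurrence, the claim accrued on 2020-03-25, not on the 2022-04-13 discovery date.
4 years from 2020-03-25 is 2024-03-25.
The written tolling agreement from 2021-10-28 to 2022-03-11 tolled the period for 134 days, extending the deadline to 2024-08-06.
The other events in the timeline have no effect on the limitation period under the stated rules.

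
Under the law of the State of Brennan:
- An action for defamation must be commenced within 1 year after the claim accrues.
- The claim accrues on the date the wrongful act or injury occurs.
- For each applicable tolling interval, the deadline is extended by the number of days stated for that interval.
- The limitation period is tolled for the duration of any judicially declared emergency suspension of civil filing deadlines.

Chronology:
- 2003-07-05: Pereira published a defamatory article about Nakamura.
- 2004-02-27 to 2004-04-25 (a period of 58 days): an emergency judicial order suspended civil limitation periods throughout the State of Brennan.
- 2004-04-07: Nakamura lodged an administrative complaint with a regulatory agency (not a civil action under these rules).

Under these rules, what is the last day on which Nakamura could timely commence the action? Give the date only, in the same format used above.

The claim accrued on 2003-07-05, the date of the act.
Adding the 1 year base period to 2003-07-05 gives a deadline of 2004-07-05, before any tolling.
Because the emergency suspension of filing deadlines ran from 2004-02-27 to 2004-04-25, the deadline is extended by 58 days to 2004-09-01.
The other events in the timeline have no effect on the limitation period under the stated rules.

2004-09-01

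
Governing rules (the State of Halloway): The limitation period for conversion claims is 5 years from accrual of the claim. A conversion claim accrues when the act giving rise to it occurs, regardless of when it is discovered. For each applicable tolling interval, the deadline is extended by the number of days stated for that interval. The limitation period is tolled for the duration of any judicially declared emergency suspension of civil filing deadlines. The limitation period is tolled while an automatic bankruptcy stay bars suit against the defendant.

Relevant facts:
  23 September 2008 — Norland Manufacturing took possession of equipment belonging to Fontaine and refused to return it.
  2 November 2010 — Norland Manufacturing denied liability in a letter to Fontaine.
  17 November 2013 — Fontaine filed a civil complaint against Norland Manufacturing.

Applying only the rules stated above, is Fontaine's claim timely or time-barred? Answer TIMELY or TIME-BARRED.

The claim accrued on 23 September 2008, the date of the act.
Adding the 5 years base period to 23 September 2008 gives a deadline of 23 September 2013, before any tolling.
None of the other events listed affects the running of the period under the stated rules.
Filing on 17 November 2013 missed the 23 September 2013 deadline — the action is time-barred.

TIME-BARRED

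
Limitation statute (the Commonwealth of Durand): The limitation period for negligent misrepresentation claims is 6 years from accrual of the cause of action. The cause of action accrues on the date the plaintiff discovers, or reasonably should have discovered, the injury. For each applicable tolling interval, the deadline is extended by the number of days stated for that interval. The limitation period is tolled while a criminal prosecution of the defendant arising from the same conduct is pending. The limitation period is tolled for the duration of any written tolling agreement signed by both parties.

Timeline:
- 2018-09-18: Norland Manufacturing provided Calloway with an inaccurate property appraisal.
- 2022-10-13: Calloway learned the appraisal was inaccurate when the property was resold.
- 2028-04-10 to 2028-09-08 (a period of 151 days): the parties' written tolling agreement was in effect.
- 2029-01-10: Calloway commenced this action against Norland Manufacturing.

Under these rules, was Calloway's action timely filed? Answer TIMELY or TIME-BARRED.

TIMELY

Accrual is tied to discovery, so the period began on 2022-10-13 rather than on 2018-09-18 when the act occurred.
Adding the 6 years base period to 2022-10-13 gives a deadline of 2028-10-13, before any tolling.
The written tolling agreement from 2028-04-10 to 2028-09-08 tolled the period for 151 days, extending the deadline to 2029-03-13.
Calloway filed on 2029-01-10, before the 2029-03-13 deadline, so the action is timely.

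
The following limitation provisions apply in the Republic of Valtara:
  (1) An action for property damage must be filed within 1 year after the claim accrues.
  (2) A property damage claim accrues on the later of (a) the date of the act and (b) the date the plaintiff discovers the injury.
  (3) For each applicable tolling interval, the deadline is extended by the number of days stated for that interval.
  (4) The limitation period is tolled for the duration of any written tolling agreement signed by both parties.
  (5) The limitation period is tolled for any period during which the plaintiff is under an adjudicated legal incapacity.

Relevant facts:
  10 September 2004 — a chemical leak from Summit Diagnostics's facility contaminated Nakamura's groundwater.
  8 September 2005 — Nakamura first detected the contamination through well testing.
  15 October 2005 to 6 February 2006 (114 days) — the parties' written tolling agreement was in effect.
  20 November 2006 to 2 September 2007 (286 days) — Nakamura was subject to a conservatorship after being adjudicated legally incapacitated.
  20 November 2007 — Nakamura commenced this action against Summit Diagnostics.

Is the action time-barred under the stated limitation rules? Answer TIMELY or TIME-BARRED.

TIME-BARRED

Because discovery on 8 September 2005 post-dates the 10 September 2004 act, accrual under the later-of rule falls on 8 September 2005.
1 year from 8 September 2005 is 8 September 2006.
Because the written tolling agreement ran from 15 October 2005 to 6 February 2006, the deadline is extended by 114 days to 31 December 2006.
The plaintiff's legal incapacity from 20 November 2006 to 2 September 2007 tolled the period for 286 days, extending the deadline to 13 October 2007.
Filing on 20 November 2007 missed the 13 October 2007 deadline — the action is time-barred.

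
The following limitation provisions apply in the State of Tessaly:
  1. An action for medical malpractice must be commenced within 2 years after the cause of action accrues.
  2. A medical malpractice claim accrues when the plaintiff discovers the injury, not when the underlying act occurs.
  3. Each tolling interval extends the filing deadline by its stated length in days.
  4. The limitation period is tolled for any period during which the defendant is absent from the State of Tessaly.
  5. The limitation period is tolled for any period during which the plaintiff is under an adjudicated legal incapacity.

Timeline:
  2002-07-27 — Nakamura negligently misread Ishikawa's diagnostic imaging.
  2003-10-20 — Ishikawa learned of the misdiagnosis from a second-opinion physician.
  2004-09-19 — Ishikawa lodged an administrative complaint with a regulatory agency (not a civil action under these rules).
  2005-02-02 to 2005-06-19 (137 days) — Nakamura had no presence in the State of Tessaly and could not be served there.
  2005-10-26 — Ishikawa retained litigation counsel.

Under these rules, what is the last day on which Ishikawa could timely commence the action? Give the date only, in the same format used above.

Accrual is tied to discovery, so the period began on 2003-10-20 rather than on 2002-07-27 when the act occurred.
Adding the 2 years base period to 2003-10-20 gives a deadline of 2005-10-20, before any tolling.
Because the defendant's absence from the jurisdiction ran from 2005-02-02 to 2005-06-19, the deadline is extended by 137 days to 2006-03-06.
The other events in the timeline have no effect on the limitation period under the stated rules.

2006-03-06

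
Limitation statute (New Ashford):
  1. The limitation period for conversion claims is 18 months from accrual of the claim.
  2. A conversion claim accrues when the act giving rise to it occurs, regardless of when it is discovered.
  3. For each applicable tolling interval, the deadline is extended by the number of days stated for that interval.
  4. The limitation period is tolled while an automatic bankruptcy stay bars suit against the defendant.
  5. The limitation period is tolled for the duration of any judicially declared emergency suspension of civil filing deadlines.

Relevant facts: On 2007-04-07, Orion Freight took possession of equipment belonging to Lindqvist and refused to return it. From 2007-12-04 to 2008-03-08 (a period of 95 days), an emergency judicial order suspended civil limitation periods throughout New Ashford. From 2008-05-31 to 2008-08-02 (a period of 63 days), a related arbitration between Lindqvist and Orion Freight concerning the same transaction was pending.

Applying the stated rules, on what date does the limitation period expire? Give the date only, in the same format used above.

2009-01-10

The limitation period began to run on 2007-04-07.
18 months from 2007-04-07 is 2008-10-07.
The emergency suspension of filing deadlines from 2007-12-04 to 2008-03-08 tolled the period for 95 days, extending the deadline to 2009-01-10.
Although a pending arbitration ran from 2008-05-31 to 2008-08-02, the stated rules do not make that a tolling event, so it is disregarded.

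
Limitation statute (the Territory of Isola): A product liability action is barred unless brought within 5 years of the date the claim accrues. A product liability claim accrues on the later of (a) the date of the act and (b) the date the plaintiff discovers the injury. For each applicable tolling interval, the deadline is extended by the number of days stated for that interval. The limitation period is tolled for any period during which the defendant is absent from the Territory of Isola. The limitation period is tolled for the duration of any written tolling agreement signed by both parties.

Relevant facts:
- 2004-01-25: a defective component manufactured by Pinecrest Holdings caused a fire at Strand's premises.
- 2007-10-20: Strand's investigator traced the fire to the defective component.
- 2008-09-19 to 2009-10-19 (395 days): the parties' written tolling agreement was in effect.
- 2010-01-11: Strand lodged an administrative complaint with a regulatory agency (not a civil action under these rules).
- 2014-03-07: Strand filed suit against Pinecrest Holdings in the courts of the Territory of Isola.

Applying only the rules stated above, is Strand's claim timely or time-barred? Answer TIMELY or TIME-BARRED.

TIME-BARRED

Because discovery on 2007-10-20 post-dates the 2004-01-25 act, accrual under the later-of rule falls on 2007-10-20.
The untolled deadline — 5 years after 2007-10-20 — is 2012-10-20.
The written tolling agreement from 2008-09-19 to 2009-10-19 tolled the period for 395 days, extending the deadline to 2013-11-19.
None of the other events listed affects the running of the period under the stated rules.
Strand filed on 2014-03-07, after the 2013-11-19 deadline, so the action is time-barred.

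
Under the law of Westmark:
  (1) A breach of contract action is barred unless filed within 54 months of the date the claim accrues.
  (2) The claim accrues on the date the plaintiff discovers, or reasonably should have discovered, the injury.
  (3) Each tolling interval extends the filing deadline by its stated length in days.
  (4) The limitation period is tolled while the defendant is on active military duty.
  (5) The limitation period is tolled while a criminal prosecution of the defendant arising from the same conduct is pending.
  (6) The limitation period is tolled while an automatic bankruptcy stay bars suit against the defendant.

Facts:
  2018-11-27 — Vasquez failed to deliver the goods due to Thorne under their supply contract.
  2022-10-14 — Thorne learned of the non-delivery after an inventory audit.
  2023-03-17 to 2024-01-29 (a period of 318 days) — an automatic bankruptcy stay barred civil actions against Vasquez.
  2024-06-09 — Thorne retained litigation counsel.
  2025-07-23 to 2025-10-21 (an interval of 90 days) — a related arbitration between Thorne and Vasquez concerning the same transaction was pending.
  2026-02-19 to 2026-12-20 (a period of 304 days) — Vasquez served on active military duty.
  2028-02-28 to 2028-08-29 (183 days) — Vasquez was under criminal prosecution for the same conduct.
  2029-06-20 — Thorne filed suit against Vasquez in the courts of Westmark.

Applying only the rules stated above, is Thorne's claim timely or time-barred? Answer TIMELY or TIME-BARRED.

The claim did not accrue until Thorne discovered the injury on 2022-10-14; the 2018-11-27 act date does not start the clock under the stated rule.
Adding the 54 months base period to 2022-10-14 gives a deadline of 2027-04-14, before any tolling.
Because the automatic bankruptcy stay ran from 2023-03-17 to 2024-01-29, the deadline is extended by 318 days to 2028-02-26.
Because the defendant's active military service ran from 2026-02-19 to 2026-12-20, the deadline is extended by 304 days to 2028-12-26.
The pending criminal prosecution from 2028-02-28 to 2028-08-29 tolled the period for 183 days, extending the deadline to 2029-06-27.
The pending related arbitration from 2025-07-23 to 2025-10-21 does not toll the period, because no stated rule makes a pending arbitration a tolling event.
Nothing else in the chronology tolls or restarts the period.
Thorne filed on 2029-06-20, before the 2029-06-27 deadline, so the action is timely.

TIMELY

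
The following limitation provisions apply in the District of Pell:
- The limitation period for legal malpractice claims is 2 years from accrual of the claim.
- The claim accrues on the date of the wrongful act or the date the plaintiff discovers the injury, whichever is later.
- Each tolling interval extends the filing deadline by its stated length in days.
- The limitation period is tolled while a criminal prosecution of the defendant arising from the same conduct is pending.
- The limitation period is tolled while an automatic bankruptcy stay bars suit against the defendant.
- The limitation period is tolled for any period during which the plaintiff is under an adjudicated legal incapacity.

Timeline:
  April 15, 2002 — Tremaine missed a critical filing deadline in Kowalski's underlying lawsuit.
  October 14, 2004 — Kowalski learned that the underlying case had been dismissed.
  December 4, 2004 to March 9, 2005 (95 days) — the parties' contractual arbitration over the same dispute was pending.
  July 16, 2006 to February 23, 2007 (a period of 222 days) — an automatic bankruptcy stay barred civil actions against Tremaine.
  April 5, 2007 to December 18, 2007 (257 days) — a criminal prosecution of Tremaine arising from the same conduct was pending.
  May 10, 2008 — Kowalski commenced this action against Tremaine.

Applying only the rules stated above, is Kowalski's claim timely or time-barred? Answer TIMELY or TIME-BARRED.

Because discovery on October 14, 2004 post-dates the April 15, 2002 act, accrual under the later-of rule falls on October 14, 2004.
Adding the 2 years base period to October 14, 2004 gives a deadline of October 14, 2006, before any tolling.
The period was tolled for 222 days by the automatic bankruptcy stay (July 16, 2006 to February 23, 2007), pushing the deadline to May 24, 2007.
The period was tolled for 257 days by the pending criminal prosecution (April 5, 2007 to December 18, 2007), pushing the deadline to February 5, 2008.
The pending related arbitration from December 4, 2004 to March 9, 2005 does not toll the period, because no stated rule makes a pending arbitration a tolling event.
Kowalski filed on May 10, 2008, after the February 5, 2008 deadline, so the action is time-barred.

TIME-BARRED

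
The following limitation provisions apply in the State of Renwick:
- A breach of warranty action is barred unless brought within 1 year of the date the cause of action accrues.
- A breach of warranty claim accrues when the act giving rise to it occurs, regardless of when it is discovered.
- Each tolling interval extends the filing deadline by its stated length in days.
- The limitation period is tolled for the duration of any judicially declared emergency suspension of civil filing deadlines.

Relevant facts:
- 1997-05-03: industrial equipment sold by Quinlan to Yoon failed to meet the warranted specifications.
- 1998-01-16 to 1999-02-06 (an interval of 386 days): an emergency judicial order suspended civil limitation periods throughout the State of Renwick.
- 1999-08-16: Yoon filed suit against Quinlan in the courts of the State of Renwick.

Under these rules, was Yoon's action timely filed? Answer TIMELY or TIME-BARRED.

The cause of action accrued on 1997-05-03, the date of the act.
The untolled deadline — 1 year after 1997-05-03 — is 1998-05-03.
Because the emergency suspension of filing deadlines ran from 1998-01-16 to 1999-02-06, the deadline is extended by 386 days to 1999-05-24.
Yoon filed on 1999-08-16, after the 1999-05-24 deadline, so the action is time-barred.

TIME-BARRED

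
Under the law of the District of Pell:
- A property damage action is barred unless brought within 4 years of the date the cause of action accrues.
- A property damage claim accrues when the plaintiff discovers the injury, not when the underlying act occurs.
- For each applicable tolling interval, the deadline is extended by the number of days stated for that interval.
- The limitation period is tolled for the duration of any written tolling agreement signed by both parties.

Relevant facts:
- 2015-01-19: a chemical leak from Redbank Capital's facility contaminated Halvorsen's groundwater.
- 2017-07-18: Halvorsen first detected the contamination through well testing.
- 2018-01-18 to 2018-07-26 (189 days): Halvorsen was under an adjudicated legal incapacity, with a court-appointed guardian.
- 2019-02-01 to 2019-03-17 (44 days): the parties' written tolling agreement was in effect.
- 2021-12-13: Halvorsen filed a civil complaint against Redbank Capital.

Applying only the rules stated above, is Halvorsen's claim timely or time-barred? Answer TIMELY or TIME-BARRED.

TIME-BARRED

The claim did not accrue until Halvorsen discovered the injury on 2017-07-18; the 2015-01-19 act date does not start the clock under the stated rule.
The untolled deadline — 4 years after 2017-07-18 — is 2021-07-18.
The written tolling agreement from 2019-02-01 to 2019-03-17 tolled the period for 44 days, extending the deadline to 2021-08-31.
Although the plaintiff's incapacity ran from 2018-01-18 to 2018-07-26, the stated rules do not make that a tolling event, so it is disregarded.
The 2021-12-13 filing falls after the 2021-08-31 deadline; the claim is time-barred.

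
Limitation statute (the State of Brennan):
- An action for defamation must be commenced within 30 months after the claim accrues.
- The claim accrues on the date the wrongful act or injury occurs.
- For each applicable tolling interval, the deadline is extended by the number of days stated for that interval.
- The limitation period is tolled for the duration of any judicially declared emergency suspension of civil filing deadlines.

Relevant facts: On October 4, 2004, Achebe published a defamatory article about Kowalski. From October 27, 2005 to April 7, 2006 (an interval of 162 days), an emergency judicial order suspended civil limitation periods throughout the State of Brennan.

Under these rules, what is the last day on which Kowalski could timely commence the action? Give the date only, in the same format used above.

September 13, 2007

The claim accrued on October 4, 2004, the date of the act.
The untolled deadline — 30 months after October 4, 2004 — is April 4, 2007.
The period was tolled for 162 days by the emergency suspension of filing deadlines (October 27, 2005 to April 7, 2006), pushing the deadline to September 13, 2007.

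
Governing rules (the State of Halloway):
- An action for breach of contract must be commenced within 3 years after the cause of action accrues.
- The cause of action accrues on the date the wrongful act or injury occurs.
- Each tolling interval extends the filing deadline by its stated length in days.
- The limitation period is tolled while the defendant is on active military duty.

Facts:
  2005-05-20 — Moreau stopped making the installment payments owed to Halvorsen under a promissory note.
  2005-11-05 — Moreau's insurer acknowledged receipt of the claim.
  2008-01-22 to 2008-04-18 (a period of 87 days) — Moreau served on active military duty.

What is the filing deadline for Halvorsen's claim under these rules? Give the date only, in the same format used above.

The limitation period began to run on 2005-05-20.
The untolled deadline — 3 years after 2005-05-20 — is 2008-05-20.
The defendant's active military service from 2008-01-22 to 2008-04-18 tolled the period for 87 days, extending the deadline to 2008-08-15.
None of the other events listed affects the running of the period under the stated rules.

2008-08-15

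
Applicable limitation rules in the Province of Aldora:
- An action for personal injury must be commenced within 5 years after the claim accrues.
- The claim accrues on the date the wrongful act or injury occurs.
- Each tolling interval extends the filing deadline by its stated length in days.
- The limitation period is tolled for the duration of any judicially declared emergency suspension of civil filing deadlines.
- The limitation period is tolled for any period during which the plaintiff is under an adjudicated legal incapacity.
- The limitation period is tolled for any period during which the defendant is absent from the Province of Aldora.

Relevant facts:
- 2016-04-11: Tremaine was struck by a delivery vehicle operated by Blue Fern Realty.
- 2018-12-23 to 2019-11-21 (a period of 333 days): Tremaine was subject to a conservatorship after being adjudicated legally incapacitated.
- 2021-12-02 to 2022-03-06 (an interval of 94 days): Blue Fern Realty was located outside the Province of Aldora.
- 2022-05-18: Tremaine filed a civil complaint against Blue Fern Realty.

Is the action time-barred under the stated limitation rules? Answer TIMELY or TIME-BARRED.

The claim accrued on 2016-04-11, when the wrongful act occurred.
The untolled deadline — 5 years after 2016-04-11 — is 2021-04-11.
Because the plaintiff's legal incapacity ran from 2018-12-23 to 2019-11-21, the deadline is extended by 333 days to 2022-03-10.
The defendant's absence from the jurisdiction from 2021-12-02 to 2022-03-06 tolled the period for 94 days, extending the deadline to 2022-06-12.
Tremaine filed on 2022-05-18, before the 2022-06-12 deadline, so the action is timely.

TIMELY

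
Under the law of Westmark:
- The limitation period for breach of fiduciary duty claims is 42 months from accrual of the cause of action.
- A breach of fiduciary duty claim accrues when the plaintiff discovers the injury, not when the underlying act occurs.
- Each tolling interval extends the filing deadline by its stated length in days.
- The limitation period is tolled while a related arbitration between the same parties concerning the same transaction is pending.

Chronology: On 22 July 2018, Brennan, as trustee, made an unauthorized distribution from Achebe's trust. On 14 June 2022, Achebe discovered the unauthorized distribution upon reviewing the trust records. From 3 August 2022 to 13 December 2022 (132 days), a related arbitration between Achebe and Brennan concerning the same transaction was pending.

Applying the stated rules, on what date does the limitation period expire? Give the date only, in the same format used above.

Accrual is tied to discovery, so the period began on 14 June 2022 rather than on 22 July 2018 when the act occurred.
Adding the 42 months base period to 14 June 2022 gives a deadline of 14 December 2025, before any tolling.
Because the pending related arbitration ran from 3 August 2022 to 13 December 2022, the deadline is extended by 132 days to 25 April 2026.

25 April 2026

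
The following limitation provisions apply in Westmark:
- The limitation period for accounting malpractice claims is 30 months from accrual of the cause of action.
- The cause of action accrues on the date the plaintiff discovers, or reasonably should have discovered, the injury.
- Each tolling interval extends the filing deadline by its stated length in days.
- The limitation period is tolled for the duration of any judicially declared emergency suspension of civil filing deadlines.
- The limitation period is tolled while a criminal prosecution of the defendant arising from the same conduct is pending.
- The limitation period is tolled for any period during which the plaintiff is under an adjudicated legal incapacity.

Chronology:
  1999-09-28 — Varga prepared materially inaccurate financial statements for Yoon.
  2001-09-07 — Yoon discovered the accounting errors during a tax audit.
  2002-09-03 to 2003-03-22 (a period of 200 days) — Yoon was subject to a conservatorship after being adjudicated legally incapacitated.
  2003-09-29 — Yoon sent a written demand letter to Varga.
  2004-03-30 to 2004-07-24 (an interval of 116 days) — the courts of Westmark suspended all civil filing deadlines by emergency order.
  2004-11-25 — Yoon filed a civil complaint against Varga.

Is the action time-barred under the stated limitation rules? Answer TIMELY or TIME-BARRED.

Under the discovery rule, the claim accrued on 2001-09-07, when Yoon discovered the injury — not on the 1999-09-28 date of the underlying act.
Adding the 30 months base period to 2001-09-07 gives a deadline of 2004-03-07, before any tolling.
Because the plaintiff's legal incapacity ran from 2002-09-03 to 2003-03-22, the deadline is extended by 200 days to 2004-09-23.
Because the emergency suspension of filing deadlines ran from 2004-03-30 to 2004-07-24, the deadline is extended by 116 days to 2005-01-17.
Nothing else in the chronology tolls or restarts the period.
Yoon filed on 2004-11-25, before the 2005-01-17 deadline, so the action is timely.

TIMELY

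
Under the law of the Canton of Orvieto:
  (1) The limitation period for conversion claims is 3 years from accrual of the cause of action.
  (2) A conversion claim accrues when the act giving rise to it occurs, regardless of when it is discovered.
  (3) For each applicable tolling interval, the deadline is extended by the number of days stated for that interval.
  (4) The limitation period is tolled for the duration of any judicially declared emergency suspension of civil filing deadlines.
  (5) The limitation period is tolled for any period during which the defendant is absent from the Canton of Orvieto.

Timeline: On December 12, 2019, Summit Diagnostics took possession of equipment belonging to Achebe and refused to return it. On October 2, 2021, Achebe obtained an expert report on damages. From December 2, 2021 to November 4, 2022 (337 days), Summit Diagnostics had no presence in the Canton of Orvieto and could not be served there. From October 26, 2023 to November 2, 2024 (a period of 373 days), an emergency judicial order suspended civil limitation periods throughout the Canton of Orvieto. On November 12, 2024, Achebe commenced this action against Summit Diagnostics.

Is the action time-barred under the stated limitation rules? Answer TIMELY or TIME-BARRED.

The claim accrued on December 12, 2019, when the wrongful act occurred.
The untolled deadline — 3 years after December 12, 2019 — is December 12, 2022.
The defendant's absence from the jurisdiction from December 2, 2021 to November 4, 2022 tolled the period for 337 days, extending the deadline to November 14, 2023.
The period was tolled for 373 days by the emergency suspension of filing deadlines (October 26, 2023 to November 2, 2024), pushing the deadline to November 21, 2024.
None of the other events listed affects the running of the period under the stated rules.
Achebe filed on November 12, 2024, before the November 21, 2024 deadline, so the action is timely.

TIMELY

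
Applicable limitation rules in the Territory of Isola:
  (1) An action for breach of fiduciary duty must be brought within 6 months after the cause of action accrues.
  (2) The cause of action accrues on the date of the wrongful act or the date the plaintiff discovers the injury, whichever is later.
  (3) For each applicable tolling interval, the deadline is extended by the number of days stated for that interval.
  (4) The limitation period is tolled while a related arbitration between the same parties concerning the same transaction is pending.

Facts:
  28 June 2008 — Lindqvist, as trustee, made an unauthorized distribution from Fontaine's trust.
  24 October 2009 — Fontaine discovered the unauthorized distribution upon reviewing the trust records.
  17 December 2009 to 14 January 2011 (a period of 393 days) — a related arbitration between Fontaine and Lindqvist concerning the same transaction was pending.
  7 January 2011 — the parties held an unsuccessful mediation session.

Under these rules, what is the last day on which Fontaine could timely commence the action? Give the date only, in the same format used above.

22 May 2011

Because discovery on 24 October 2009 post-dates the 28 June 2008 act, accrual under the later-of rule falls on 24 October 2009.
6 months from 24 October 2009 is 24 April 2010.
The period was tolled for 393 days by the pending related arbitration (17 December 2009 to 14 January 2011), pushing the deadline to 22 May 2011.
The other events in the timeline have no effect on the limitation period under the stated rules.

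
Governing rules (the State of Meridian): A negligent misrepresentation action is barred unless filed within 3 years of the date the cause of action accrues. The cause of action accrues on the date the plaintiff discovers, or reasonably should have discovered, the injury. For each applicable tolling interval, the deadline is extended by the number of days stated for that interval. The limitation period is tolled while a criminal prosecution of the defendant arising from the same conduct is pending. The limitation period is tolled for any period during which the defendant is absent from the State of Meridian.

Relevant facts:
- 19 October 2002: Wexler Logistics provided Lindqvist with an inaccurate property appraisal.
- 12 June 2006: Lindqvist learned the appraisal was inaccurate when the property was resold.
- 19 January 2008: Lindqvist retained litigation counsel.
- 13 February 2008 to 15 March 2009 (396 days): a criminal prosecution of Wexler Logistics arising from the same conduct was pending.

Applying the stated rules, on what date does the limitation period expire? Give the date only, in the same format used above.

13 July 2010

The claim did not accrue until Lindqvist discovered the injury on 12 June 2006; the 19 October 2002 act date does not start the clock under the stated rule.
3 years from 12 June 2006 is 12 June 2009.
The period was tolled for 396 days by the pending criminal prosecution (13 February 2008 to 15 March 2009), pushing the deadline to 13 July 2010.
The other events in the timeline have no effect on the limitation period under the stated rules.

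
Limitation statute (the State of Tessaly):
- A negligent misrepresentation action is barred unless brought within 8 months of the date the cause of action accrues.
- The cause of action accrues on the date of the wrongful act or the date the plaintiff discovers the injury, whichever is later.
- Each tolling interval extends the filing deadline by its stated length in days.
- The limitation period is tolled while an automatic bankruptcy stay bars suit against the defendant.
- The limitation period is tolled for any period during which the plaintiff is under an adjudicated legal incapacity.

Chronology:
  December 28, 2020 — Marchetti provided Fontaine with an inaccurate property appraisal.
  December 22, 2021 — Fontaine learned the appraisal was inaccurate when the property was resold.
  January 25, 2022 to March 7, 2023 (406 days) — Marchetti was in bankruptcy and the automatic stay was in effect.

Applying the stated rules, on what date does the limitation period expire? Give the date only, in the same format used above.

Because discovery on December 22, 2021 post-dates the December 28, 2020 act, accrual under the later-of rule falls on December 22, 2021.
The untolled deadline — 8 months after December 22, 2021 — is August 22, 2022.
The automatic bankruptcy stay from January 25, 2022 to March 7, 2023 tolled the period for 406 days, extending the deadline to October 2, 2023.

October 2, 2023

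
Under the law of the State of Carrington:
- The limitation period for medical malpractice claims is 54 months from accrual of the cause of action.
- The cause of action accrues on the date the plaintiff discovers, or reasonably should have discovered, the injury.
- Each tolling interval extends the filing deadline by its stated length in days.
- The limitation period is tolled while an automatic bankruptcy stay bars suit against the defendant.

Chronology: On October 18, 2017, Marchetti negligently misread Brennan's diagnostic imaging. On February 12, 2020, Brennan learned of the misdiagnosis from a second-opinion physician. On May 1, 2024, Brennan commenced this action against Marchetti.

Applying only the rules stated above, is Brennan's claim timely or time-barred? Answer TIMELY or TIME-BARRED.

TIMELY

Accrual is tied to discovery, so the period began on February 12, 2020 rather than on October 18, 2017 when the act occurred.
The untolled deadline — 54 months after February 12, 2020 — is August 12, 2024.
Filing on May 1, 2024 beat the August 12, 2024 deadline — the action is timely.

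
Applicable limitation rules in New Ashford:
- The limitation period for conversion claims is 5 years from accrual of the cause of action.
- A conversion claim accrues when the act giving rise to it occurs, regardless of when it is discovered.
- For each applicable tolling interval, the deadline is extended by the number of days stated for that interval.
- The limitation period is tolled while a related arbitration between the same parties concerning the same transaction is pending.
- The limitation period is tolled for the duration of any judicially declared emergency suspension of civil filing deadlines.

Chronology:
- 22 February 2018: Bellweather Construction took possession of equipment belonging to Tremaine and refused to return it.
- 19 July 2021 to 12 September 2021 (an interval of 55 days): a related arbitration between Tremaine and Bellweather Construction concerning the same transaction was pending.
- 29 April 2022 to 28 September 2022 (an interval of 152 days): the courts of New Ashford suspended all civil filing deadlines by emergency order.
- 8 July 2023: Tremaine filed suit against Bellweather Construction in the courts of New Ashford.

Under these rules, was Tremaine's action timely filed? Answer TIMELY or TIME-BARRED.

TIMELY

The claim accrued on 22 February 2018, when the wrongful act occurred.
Adding the 5 years base period to 22 February 2018 gives a deadline of 22 February 2023, before any tolling.
The pending related arbitration from 19 July 2021 to 12 September 2021 tolled the period for 55 days, extending the deadline to 18 April 2023.
Because the emergency suspension of filing deadlines ran from 29 April 2022 to 28 September 2022, the deadline is extended by 152 days to 17 September 2023.
Tremaine filed on 8 July 2023, before the 17 September 2023 deadline, so the action is timely.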